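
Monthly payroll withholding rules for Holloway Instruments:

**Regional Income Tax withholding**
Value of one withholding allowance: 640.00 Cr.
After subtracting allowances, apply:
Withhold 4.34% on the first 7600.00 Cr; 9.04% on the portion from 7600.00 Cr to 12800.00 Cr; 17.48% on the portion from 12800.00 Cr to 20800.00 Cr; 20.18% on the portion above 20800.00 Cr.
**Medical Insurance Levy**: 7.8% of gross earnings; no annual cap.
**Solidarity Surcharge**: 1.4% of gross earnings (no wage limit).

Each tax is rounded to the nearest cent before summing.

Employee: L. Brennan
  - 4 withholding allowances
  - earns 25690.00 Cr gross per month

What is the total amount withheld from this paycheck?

5031.99 Cr

Regional Income Tax: taxable = 25690.00 Cr − 4×640.00 Cr = 23130.00 Cr
  2198.32 Cr + 20.18% × (23130.00 Cr − 20800.00 Cr) = 2198.32 Cr + 20.18% × 2330.00 Cr = 2668.51 Cr
Medical Insurance Levy: 7.8% × 25690.00 Cr = 2003.82 Cr
Solidarity Surcharge: 1.4% × 25690.00 Cr = 359.66 Cr
Total: 2668.51 Cr + 2003.82 Cr + 359.66 Cr = 5031.99 Cr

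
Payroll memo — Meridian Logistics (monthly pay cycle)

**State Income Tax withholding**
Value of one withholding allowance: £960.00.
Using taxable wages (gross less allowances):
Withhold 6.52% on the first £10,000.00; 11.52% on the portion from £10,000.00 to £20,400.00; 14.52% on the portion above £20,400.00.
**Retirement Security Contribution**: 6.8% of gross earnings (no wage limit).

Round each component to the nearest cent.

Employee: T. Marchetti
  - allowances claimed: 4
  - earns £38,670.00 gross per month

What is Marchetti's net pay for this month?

State Income Tax: taxable = £38,670.00 − 4×£960.00 = £34,830.00
  £1,850.08 + 14.52% × (£34,830.00 − £20,400.00) = £1,850.08 + 14.52% × £14,430.00 = £3,945.32
Retirement Security Contribution: 6.8% × £38,670.00 = £2,629.56
Total withheld: £3,945.32 + £2,629.56 = £6,574.88
Net pay: £38,670.00 − £6,574.88 = £32,095.12

£32,095.12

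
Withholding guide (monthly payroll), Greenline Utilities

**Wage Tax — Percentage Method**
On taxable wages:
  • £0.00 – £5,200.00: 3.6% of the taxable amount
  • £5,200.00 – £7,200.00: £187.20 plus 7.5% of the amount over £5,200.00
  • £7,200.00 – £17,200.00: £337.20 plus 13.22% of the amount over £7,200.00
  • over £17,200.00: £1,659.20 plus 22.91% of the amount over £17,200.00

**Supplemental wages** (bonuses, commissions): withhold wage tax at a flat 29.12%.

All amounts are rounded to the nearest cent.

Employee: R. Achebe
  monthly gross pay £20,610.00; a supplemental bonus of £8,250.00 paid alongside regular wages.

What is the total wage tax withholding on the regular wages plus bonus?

Wage Tax: taxable = £20,610.00
  £1,659.20 + 22.91% × (£20,610.00 − £17,200.00) = £1,659.20 + 22.91% × £3,410.00 = £2,440.43
Supplemental (29.12% flat on bonus): 29.12% × £8,250.00 = £2,402.40
Total wage tax: £2,440.43 + £2,402.40 = £4,842.83

£4,842.83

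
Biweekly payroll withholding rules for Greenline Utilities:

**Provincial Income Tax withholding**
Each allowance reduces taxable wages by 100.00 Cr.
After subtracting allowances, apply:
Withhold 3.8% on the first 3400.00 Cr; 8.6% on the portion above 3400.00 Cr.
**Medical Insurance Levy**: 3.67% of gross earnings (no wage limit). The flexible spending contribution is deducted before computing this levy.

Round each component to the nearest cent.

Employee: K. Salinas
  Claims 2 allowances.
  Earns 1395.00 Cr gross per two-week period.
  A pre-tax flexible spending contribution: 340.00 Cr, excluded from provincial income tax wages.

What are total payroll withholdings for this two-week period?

71.21 Cr

Provincial Income Tax: taxable = 1395.00 Cr − 340.00 Cr − 2×100.00 Cr = 855.00 Cr
  3.8% × 855.00 Cr = 32.49 Cr
Medical Insurance Levy: 3.67% × 1055.00 Cr = 38.72 Cr
Total: 32.49 Cr + 38.72 Cr = 71.21 Cr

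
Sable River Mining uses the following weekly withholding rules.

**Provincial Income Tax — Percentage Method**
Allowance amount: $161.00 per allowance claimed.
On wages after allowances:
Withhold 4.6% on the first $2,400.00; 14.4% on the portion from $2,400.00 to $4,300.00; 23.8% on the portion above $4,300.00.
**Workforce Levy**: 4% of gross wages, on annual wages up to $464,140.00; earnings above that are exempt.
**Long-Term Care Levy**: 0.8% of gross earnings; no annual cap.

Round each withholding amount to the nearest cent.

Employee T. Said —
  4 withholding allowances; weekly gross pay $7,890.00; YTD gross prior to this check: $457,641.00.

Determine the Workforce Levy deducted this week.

Workforce Levy: cap $464,140.00 − YTD $457,641.00 = $6,499.00 subject; 4% × $6,499.00 = $259.96

$259.96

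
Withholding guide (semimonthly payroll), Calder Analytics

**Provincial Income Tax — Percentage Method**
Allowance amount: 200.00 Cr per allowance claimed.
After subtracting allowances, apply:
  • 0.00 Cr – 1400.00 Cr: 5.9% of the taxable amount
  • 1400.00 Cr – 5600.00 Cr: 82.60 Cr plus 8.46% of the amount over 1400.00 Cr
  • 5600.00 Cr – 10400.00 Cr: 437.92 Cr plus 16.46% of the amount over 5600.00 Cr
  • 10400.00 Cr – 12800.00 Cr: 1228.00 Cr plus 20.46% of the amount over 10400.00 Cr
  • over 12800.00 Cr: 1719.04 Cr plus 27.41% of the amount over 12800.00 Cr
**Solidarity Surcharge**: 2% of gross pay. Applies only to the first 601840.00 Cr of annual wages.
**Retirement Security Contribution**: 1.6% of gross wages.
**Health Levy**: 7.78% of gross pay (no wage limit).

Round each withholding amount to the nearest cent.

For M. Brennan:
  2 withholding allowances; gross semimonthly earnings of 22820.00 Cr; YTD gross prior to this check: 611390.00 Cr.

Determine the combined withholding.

Provincial Income Tax: taxable = 22820.00 Cr − 2×200.00 Cr = 22420.00 Cr
  1719.04 Cr + 27.41% × (22420.00 Cr − 12800.00 Cr) = 1719.04 Cr + 27.41% × 9620.00 Cr = 4355.88 Cr
Solidarity Surcharge: YTD 611390.00 Cr ≥ cap 601840.00 Cr → 0.00 Cr
Retirement Security Contribution: 1.6% × 22820.00 Cr = 365.12 Cr
Health Levy: 7.78% × 22820.00 Cr = 1775.40 Cr
Total: 4355.88 Cr + 0.00 Cr + 365.12 Cr + 1775.40 Cr = 6496.40 Cr

6496.40 Cr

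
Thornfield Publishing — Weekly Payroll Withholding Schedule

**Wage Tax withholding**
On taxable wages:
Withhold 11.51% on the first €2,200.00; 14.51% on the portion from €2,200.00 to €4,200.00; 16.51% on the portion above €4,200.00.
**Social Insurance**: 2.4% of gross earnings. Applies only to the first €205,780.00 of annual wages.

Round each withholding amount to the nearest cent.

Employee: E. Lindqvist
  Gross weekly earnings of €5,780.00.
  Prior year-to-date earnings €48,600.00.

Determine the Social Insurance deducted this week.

Social Insurance: 2.4% × €5,780.00 = €138.72

€138.72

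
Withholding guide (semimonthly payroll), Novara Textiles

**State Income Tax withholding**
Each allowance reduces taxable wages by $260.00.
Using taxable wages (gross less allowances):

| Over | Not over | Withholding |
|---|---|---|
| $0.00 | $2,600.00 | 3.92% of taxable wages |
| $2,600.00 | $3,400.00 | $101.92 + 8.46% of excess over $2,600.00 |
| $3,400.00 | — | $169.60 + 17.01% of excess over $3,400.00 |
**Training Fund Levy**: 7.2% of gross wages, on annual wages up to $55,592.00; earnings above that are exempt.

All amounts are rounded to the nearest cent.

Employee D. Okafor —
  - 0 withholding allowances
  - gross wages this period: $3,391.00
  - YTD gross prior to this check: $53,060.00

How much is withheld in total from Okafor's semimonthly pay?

State Income Tax: taxable = $3,391.00
  $101.92 + 8.46% × ($3,391.00 − $2,600.00) = $101.92 + 8.46% × $791.00 = $168.84
Training Fund Levy: cap $55,592.00 − YTD $53,060.00 = $2,532.00 subject; 7.2% × $2,532.00 = $182.30
Total: $168.84 + $182.30 = $351.14

$351.14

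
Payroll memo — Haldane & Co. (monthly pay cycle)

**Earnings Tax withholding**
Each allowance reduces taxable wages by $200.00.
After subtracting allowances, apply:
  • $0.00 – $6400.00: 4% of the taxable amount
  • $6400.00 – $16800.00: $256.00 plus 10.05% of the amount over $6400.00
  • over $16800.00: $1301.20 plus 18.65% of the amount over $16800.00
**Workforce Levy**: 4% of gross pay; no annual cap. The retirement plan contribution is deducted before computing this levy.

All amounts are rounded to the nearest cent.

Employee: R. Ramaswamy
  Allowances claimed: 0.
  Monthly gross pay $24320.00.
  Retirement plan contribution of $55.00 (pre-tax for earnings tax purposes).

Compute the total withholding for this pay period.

Earnings Tax: taxable = $24320.00 − $55.00 = $24265.00
  $1301.20 + 18.65% × ($24265.00 − $16800.00) = $1301.20 + 18.65% × $7465.00 = $2693.42
Workforce Levy: 4% × $24265.00 = $970.60
Total: $2693.42 + $970.60 = $3664.02

$3664.02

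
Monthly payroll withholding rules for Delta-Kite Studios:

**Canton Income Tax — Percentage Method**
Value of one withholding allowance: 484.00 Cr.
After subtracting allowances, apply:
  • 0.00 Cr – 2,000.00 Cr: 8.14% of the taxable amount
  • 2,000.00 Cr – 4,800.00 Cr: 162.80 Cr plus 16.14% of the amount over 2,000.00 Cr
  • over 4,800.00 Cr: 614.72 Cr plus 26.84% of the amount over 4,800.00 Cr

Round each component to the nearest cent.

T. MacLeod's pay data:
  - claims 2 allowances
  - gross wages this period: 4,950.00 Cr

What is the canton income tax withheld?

Canton Income Tax: taxable = 4,950.00 Cr − 2×484.00 Cr = 3,982.00 Cr
  162.80 Cr + 16.14% × (3,982.00 Cr − 2,000.00 Cr) = 162.80 Cr + 16.14% × 1,982.00 Cr = 482.69 Cr

482.69 Cr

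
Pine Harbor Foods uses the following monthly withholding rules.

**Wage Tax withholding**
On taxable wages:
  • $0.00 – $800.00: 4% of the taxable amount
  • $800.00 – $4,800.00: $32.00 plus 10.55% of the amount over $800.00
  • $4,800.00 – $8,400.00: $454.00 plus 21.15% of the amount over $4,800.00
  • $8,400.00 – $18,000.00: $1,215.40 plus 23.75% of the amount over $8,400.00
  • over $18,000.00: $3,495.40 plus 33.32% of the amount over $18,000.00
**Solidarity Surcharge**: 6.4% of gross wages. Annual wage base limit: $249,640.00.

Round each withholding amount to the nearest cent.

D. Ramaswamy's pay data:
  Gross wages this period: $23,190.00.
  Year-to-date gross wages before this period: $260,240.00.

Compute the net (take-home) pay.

$17,965.29

Wage Tax: taxable = $23,190.00
  $3,495.40 + 33.32% × ($23,190.00 − $18,000.00) = $3,495.40 + 33.32% × $5,190.00 = $5,224.71
Solidarity Surcharge: YTD $260,240.00 ≥ cap $249,640.00 → $0.00
Total withheld: $5,224.71 + $0.00 = $5,224.71
Net pay: $23,190.00 − $5,224.71 = $17,965.29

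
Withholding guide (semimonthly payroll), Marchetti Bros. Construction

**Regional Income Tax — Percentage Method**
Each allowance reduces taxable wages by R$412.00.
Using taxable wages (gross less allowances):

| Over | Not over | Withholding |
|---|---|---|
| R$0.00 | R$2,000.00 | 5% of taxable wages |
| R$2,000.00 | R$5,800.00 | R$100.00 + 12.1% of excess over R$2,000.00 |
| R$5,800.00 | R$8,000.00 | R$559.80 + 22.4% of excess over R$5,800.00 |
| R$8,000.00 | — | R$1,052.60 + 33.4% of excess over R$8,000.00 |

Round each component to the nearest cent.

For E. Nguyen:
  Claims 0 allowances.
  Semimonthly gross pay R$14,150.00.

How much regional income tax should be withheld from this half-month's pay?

Regional Income Tax: taxable = R$14,150.00
  R$1,052.60 + 33.4% × (R$14,150.00 − R$8,000.00) = R$1,052.60 + 33.4% × R$6,150.00 = R$3,106.70

R$3,106.70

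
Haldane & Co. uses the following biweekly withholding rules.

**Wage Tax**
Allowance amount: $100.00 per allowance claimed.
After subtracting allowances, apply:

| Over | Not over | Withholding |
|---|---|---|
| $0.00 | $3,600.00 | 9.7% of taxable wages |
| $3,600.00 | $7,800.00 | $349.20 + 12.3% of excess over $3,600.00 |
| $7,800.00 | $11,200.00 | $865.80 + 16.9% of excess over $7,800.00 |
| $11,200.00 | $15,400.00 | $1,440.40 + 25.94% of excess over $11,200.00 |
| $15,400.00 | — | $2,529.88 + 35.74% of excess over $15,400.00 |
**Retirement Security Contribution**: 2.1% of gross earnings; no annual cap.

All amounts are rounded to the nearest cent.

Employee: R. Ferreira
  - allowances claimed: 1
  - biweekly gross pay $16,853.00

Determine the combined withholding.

Wage Tax: taxable = $16,853.00 − 1×$100.00 = $16,753.00
  $2,529.88 + 35.74% × ($16,753.00 − $15,400.00) = $2,529.88 + 35.74% × $1,353.00 = $3,013.44
Retirement Security Contribution: 2.1% × $16,853.00 = $353.91
Total: $3,013.44 + $353.91 = $3,367.35

$3,367.35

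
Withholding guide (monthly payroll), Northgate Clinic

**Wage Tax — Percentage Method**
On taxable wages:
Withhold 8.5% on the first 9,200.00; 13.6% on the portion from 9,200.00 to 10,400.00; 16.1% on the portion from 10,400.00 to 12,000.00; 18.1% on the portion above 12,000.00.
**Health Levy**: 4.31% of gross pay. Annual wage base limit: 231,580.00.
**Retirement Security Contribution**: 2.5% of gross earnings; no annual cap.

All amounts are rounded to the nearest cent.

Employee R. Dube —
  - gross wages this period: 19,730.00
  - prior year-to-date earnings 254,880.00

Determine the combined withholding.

Wage Tax: taxable = 19,730.00
  1,202.80 + 18.1% × (19,730.00 − 12,000.00) = 1,202.80 + 18.1% × 7,730.00 = 2,601.93
Health Levy: YTD 254,880.00 ≥ cap 231,580.00 → 0.00
Retirement Security Contribution: 2.5% × 19,730.00 = 493.25
Total: 2,601.93 + 0.00 + 493.25 = 3,095.18

3,095.18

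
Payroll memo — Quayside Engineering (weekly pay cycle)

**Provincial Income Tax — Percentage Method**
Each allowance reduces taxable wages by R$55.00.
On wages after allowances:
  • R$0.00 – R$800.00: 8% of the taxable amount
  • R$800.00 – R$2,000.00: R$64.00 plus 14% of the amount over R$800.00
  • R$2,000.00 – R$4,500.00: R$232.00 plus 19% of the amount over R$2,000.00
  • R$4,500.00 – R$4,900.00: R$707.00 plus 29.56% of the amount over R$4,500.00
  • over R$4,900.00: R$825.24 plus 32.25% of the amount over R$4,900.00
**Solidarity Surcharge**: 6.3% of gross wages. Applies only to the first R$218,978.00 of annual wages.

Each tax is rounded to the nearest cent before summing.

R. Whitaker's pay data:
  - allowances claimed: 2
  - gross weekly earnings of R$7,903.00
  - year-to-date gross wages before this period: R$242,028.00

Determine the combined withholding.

Provincial Income Tax: taxable = R$7,903.00 − 2×R$55.00 = R$7,793.00
  R$825.24 + 32.25% × (R$7,793.00 − R$4,900.00) = R$825.24 + 32.25% × R$2,893.00 = R$1,758.23
Solidarity Surcharge: YTD R$242,028.00 ≥ cap R$218,978.00 → R$0.00
Total: R$1,758.23 + R$0.00 = R$1,758.23

R$1,758.23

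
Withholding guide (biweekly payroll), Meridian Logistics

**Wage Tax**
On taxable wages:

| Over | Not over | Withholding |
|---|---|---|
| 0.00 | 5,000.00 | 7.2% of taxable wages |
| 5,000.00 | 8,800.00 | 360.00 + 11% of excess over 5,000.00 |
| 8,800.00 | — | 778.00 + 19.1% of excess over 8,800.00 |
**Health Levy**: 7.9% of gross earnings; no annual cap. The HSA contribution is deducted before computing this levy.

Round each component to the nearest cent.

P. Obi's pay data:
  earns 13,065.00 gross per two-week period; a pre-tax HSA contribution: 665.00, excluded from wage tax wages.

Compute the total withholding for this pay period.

Wage Tax: taxable = 13,065.00 − 665.00 = 12,400.00
  778.00 + 19.1% × (12,400.00 − 8,800.00) = 778.00 + 19.1% × 3,600.00 = 1,465.60
Health Levy: 7.9% × 12,400.00 = 979.60
Total: 1,465.60 + 979.60 = 2,445.20

2,445.20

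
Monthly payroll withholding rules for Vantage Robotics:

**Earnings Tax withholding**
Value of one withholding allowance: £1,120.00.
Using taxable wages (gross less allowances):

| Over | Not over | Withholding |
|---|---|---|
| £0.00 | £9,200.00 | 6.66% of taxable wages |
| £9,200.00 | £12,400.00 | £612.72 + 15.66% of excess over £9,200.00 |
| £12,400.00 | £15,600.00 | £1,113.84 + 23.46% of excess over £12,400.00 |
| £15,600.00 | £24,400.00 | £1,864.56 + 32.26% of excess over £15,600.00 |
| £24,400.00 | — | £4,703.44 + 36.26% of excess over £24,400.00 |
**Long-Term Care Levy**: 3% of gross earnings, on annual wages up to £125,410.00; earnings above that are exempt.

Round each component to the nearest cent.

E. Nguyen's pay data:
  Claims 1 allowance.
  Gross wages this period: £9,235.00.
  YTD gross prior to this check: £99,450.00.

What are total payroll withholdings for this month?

Earnings Tax: taxable = £9,235.00 − 1×£1,120.00 = £8,115.00
  6.66% × £8,115.00 = £540.46
Long-Term Care Levy: 3% × £9,235.00 = £277.05
Total: £540.46 + £277.05 = £817.51

£817.51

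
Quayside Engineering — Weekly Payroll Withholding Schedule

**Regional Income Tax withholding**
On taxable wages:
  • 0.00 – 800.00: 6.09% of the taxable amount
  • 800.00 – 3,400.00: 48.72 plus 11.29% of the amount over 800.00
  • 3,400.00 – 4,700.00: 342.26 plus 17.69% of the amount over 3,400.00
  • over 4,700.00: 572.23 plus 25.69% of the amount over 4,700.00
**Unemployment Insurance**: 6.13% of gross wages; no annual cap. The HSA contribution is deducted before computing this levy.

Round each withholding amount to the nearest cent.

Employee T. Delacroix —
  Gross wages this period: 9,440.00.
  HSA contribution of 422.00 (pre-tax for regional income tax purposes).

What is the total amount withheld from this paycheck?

Regional Income Tax: taxable = 9,440.00 − 422.00 = 9,018.00
  572.23 + 25.69% × (9,018.00 − 4,700.00) = 572.23 + 25.69% × 4,318.00 = 1,681.52
Unemployment Insurance: 6.13% × 9,018.00 = 552.80
Total: 1,681.52 + 552.80 = 2,234.32

2,234.32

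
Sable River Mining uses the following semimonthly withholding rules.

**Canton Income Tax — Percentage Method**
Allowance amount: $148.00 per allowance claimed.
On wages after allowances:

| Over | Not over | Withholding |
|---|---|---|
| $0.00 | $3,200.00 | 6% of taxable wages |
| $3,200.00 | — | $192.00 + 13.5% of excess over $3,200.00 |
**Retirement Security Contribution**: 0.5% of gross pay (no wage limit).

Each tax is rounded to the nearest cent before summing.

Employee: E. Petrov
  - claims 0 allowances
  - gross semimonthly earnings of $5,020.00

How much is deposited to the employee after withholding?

$4,557.20

Canton Income Tax: taxable = $5,020.00
  $192.00 + 13.5% × ($5,020.00 − $3,200.00) = $192.00 + 13.5% × $1,820.00 = $437.70
Retirement Security Contribution: 0.5% × $5,020.00 = $25.10
Total withheld: $437.70 + $25.10 = $462.80
Net pay: $5,020.00 − $462.80 = $4,557.20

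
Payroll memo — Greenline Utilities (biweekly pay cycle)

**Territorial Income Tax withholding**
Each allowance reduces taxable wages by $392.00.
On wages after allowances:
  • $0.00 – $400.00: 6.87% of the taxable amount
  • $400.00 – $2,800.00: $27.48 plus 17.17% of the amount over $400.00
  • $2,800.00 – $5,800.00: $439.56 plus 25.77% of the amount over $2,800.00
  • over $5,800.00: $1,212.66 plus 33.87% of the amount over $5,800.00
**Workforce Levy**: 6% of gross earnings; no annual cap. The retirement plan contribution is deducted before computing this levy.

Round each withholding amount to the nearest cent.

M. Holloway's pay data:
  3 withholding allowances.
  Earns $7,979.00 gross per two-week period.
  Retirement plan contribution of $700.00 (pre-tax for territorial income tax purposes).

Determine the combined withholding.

$1,752.03

Territorial Income Tax: taxable = $7,979.00 − $700.00 − 3×$392.00 = $6,103.00
  $1,212.66 + 33.87% × ($6,103.00 − $5,800.00) = $1,212.66 + 33.87% × $303.00 = $1,315.29
Workforce Levy: 6% × $7,279.00 = $436.74
Total: $1,315.29 + $436.74 = $1,752.03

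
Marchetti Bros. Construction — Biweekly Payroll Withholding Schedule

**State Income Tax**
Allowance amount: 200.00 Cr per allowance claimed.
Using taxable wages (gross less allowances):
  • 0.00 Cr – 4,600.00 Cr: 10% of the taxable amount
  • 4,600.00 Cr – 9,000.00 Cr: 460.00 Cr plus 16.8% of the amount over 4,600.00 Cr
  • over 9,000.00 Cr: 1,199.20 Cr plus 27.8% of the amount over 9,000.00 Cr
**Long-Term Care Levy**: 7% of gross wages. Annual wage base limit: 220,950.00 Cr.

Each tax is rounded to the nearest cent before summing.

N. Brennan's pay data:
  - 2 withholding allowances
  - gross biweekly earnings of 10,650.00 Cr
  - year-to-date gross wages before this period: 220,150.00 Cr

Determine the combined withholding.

State Income Tax: taxable = 10,650.00 Cr − 2×200.00 Cr = 10,250.00 Cr
  1,199.20 Cr + 27.8% × (10,250.00 Cr − 9,000.00 Cr) = 1,199.20 Cr + 27.8% × 1,250.00 Cr = 1,546.70 Cr
Long-Term Care Levy: cap 220,950.00 Cr − YTD 220,150.00 Cr = 800.00 Cr subject; 7% × 800.00 Cr = 56.00 Cr
Total: 1,546.70 Cr + 56.00 Cr = 1,602.70 Cr

1,602.70 Cr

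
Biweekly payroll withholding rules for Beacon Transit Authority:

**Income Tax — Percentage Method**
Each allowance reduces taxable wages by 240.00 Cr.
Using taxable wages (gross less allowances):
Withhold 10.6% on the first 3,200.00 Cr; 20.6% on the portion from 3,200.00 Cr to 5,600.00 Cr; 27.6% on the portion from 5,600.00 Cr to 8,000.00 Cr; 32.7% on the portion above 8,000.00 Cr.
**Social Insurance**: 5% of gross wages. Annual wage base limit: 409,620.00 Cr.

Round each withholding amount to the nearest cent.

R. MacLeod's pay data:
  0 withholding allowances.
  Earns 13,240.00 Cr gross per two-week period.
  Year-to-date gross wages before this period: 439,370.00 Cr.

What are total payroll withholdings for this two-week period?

Income Tax: taxable = 13,240.00 Cr
  1,496.00 Cr + 32.7% × (13,240.00 Cr − 8,000.00 Cr) = 1,496.00 Cr + 32.7% × 5,240.00 Cr = 3,209.48 Cr
Social Insurance: YTD 439,370.00 Cr ≥ cap 409,620.00 Cr → 0.00 Cr
Total: 3,209.48 Cr + 0.00 Cr = 3,209.48 Cr

3,209.48 Cr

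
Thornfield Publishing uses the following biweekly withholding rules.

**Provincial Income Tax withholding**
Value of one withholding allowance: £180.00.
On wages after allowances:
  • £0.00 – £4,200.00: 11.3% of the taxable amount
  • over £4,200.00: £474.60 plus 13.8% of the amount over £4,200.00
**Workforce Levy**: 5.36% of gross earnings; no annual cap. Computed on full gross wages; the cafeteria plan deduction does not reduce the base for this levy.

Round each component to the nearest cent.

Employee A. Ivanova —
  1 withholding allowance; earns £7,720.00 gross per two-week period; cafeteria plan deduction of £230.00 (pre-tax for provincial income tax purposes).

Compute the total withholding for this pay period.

Provincial Income Tax: taxable = £7,720.00 − £230.00 − 1×£180.00 = £7,310.00
  £474.60 + 13.8% × (£7,310.00 − £4,200.00) = £474.60 + 13.8% × £3,110.00 = £903.78
Workforce Levy: 5.36% × £7,720.00 = £413.79
Total: £903.78 + £413.79 = £1,317.57

£1,317.57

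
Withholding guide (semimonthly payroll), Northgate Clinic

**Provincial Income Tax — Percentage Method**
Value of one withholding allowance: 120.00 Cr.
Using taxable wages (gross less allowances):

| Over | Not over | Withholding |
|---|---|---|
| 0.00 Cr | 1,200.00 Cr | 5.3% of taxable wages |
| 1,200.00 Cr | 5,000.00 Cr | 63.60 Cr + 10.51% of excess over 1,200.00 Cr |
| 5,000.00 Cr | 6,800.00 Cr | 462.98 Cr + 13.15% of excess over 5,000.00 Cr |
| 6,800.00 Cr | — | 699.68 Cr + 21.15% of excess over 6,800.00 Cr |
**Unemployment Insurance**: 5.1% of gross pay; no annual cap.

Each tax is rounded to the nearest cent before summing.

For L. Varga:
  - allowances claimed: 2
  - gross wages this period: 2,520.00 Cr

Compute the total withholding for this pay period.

Provincial Income Tax: taxable = 2,520.00 Cr − 2×120.00 Cr = 2,280.00 Cr
  63.60 Cr + 10.51% × (2,280.00 Cr − 1,200.00 Cr) = 63.60 Cr + 10.51% × 1,080.00 Cr = 177.11 Cr
Unemployment Insurance: 5.1% × 2,520.00 Cr = 128.52 Cr
Total: 177.11 Cr + 128.52 Cr = 305.63 Cr

305.63 Cr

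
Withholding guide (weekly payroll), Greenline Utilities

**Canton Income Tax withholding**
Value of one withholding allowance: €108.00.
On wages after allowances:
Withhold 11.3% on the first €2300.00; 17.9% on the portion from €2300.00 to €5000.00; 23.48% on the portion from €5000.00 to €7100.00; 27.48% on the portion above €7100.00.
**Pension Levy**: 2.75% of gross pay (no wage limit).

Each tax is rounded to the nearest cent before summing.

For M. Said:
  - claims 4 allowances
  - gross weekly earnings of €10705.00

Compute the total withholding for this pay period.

Canton Income Tax: taxable = €10705.00 − 4×€108.00 = €10273.00
  €1236.28 + 27.48% × (€10273.00 − €7100.00) = €1236.28 + 27.48% × €3173.00 = €2108.22
Pension Levy: 2.75% × €10705.00 = €294.39
Total: €2108.22 + €294.39 = €2402.61

€2402.61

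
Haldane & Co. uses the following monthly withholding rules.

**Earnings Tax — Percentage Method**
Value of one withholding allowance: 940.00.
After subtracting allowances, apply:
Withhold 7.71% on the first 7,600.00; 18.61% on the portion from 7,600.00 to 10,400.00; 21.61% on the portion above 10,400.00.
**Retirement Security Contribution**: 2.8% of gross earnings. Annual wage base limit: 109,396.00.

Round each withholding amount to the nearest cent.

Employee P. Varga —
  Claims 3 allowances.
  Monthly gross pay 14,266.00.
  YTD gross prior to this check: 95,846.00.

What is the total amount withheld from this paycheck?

Earnings Tax: taxable = 14,266.00 − 3×940.00 = 11,446.00
  1,107.04 + 21.61% × (11,446.00 − 10,400.00) = 1,107.04 + 21.61% × 1,046.00 = 1,333.08
Retirement Security Contribution: cap 109,396.00 − YTD 95,846.00 = 13,550.00 subject; 2.8% × 13,550.00 = 379.40
Total: 1,333.08 + 379.40 = 1,712.48

1,712.48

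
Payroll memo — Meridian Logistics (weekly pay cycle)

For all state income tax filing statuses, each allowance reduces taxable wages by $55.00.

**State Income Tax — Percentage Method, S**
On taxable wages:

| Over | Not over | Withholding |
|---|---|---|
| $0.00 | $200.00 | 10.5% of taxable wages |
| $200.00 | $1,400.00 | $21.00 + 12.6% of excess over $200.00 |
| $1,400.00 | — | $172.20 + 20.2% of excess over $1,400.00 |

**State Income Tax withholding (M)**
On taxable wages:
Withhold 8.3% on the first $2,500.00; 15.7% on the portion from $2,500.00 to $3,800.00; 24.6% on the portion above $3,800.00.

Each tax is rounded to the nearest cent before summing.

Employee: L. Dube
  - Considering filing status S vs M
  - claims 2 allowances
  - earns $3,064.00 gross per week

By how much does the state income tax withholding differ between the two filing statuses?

$207.33

State Income Tax (S): taxable = $3,064.00 − 2×$55.00 = $2,954.00
  $172.20 + 20.2% × ($2,954.00 − $1,400.00) = $172.20 + 20.2% × $1,554.00 = $486.11
State Income Tax (M): taxable = $3,064.00 − 2×$55.00 = $2,954.00
  $207.50 + 15.7% × ($2,954.00 − $2,500.00) = $207.50 + 15.7% × $454.00 = $278.78
Difference: |$486.11 − $278.78| = $207.33 (higher under S)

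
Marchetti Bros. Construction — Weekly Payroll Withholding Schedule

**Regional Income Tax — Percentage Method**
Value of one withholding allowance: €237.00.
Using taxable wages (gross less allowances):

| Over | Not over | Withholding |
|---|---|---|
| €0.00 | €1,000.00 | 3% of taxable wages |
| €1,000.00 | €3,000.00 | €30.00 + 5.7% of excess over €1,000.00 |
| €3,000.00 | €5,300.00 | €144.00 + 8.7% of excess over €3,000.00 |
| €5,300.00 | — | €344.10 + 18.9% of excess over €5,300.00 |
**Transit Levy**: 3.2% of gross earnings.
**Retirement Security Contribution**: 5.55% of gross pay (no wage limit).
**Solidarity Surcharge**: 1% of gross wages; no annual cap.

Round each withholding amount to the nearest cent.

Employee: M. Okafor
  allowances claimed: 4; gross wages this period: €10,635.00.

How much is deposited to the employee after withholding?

Regional Income Tax: taxable = €10,635.00 − 4×€237.00 = €9,687.00
  €344.10 + 18.9% × (€9,687.00 − €5,300.00) = €344.10 + 18.9% × €4,387.00 = €1,173.24
Transit Levy: 3.2% × €10,635.00 = €340.32
Retirement Security Contribution: 5.55% × €10,635.00 = €590.24
Solidarity Surcharge: 1% × €10,635.00 = €106.35
Total withheld: €1,173.24 + €340.32 + €590.24 + €106.35 = €2,210.15
Net pay: €10,635.00 − €2,210.15 = €8,424.85

€8,424.85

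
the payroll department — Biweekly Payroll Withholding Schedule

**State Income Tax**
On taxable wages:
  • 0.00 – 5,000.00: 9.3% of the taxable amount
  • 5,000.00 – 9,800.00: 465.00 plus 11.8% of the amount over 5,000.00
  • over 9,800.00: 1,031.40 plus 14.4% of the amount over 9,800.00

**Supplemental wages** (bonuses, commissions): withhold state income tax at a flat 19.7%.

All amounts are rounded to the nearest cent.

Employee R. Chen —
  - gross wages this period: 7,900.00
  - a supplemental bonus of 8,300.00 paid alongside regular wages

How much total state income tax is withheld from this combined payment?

2,442.30

State Income Tax: taxable = 7,900.00
  465.00 + 11.8% × (7,900.00 − 5,000.00) = 465.00 + 11.8% × 2,900.00 = 807.20
Supplemental (19.7% flat on bonus): 19.7% × 8,300.00 = 1,635.10
Total state income tax: 807.20 + 1,635.10 = 2,442.30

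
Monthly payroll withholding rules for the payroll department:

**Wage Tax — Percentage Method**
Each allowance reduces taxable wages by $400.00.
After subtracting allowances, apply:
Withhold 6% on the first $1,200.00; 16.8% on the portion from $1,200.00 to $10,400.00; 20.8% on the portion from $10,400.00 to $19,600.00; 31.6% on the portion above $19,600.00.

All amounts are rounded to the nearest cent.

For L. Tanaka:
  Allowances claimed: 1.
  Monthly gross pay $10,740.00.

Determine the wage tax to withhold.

$1,607.52

Wage Tax: taxable = $10,740.00 − 1×$400.00 = $10,340.00
  $72.00 + 16.8% × ($10,340.00 − $1,200.00) = $72.00 + 16.8% × $9,140.00 = $1,607.52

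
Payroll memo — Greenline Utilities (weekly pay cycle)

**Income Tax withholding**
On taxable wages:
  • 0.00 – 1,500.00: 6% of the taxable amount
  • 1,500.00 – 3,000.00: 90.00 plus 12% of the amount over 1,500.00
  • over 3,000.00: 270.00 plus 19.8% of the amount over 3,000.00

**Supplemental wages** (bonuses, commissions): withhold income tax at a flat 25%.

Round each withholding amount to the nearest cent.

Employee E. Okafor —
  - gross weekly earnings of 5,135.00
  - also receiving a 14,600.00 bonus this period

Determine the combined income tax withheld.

Income Tax: taxable = 5,135.00
  270.00 + 19.8% × (5,135.00 − 3,000.00) = 270.00 + 19.8% × 2,135.00 = 692.73
Supplemental (25% flat on bonus): 25% × 14,600.00 = 3,650.00
Total income tax: 692.73 + 3,650.00 = 4,342.73

4,342.73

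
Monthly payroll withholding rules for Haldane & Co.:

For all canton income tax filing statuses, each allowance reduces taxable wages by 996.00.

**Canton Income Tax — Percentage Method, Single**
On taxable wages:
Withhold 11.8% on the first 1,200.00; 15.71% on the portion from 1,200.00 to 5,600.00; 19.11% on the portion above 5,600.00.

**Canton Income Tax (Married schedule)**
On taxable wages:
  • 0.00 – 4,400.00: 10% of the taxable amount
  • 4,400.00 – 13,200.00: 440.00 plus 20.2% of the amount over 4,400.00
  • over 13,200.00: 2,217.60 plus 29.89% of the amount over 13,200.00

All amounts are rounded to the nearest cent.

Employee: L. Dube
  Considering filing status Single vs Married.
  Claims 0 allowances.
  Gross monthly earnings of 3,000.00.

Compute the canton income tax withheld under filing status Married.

300.00

Canton Income Tax (Married): taxable = 3,000.00
  10% × 3,000.00 = 300.00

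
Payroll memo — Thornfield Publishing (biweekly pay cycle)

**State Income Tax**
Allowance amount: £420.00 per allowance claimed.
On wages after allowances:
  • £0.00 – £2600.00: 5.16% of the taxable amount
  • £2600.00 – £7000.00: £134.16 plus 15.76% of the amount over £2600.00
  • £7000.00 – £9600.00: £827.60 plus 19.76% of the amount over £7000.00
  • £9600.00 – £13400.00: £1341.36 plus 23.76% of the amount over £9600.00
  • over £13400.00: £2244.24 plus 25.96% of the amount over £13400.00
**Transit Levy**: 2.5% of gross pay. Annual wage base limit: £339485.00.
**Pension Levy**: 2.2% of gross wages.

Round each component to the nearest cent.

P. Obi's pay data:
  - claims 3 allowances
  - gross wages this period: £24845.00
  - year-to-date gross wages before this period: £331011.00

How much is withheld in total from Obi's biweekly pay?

£5646.71

State Income Tax: taxable = £24845.00 − 3×£420.00 = £23585.00
  £2244.24 + 25.96% × (£23585.00 − £13400.00) = £2244.24 + 25.96% × £10185.00 = £4888.27
Transit Levy: cap £339485.00 − YTD £331011.00 = £8474.00 subject; 2.5% × £8474.00 = £211.85
Pension Levy: 2.2% × £24845.00 = £546.59
Total: £4888.27 + £211.85 + £546.59 = £5646.71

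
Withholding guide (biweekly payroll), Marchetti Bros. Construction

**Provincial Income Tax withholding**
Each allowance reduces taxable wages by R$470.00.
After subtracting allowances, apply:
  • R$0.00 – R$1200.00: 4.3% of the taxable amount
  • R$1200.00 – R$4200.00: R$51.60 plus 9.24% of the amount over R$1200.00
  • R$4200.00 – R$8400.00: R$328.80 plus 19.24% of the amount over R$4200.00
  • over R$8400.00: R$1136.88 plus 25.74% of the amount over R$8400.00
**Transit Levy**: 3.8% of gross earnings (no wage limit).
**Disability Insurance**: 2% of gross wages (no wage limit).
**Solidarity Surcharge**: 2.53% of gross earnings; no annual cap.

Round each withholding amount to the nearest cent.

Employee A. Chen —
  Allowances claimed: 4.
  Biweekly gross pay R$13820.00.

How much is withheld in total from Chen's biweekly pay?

R$3199.29

Provincial Income Tax: taxable = R$13820.00 − 4×R$470.00 = R$11940.00
  R$1136.88 + 25.74% × (R$11940.00 − R$8400.00) = R$1136.88 + 25.74% × R$3540.00 = R$2048.08
Transit Levy: 3.8% × R$13820.00 = R$525.16
Disability Insurance: 2% × R$13820.00 = R$276.40
Solidarity Surcharge: 2.53% × R$13820.00 = R$349.65
Total: R$2048.08 + R$525.16 + R$276.40 + R$349.65 = R$3199.29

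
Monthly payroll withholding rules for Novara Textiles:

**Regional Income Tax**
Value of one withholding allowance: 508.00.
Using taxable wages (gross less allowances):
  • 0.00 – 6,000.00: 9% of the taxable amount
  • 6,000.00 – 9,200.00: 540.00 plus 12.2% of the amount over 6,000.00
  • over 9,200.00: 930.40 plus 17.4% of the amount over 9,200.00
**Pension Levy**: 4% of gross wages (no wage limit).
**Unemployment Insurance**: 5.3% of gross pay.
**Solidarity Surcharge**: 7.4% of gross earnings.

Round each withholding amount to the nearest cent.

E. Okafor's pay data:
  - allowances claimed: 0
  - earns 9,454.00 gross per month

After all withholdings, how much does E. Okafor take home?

Regional Income Tax: taxable = 9,454.00
  930.40 + 17.4% × (9,454.00 − 9,200.00) = 930.40 + 17.4% × 254.00 = 974.60
Pension Levy: 4% × 9,454.00 = 378.16
Unemployment Insurance: 5.3% × 9,454.00 = 501.06
Solidarity Surcharge: 7.4% × 9,454.00 = 699.60
Total withheld: 974.60 + 378.16 + 501.06 + 699.60 = 2,553.42
Net pay: 9,454.00 − 2,553.42 = 6,900.58

6,900.58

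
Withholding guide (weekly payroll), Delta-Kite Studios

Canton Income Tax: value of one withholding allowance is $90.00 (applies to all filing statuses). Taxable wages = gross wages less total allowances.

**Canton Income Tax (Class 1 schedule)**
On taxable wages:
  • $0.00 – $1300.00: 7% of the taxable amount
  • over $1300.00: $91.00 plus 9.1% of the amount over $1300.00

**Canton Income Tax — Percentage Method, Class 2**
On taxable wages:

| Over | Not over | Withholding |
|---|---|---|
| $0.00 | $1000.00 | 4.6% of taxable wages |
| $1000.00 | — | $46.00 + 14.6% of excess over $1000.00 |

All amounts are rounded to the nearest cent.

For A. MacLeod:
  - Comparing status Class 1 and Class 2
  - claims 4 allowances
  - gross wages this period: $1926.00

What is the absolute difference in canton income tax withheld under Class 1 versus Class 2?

$13.43

Canton Income Tax (Class 1): taxable = $1926.00 − 4×$90.00 = $1566.00
  $91.00 + 9.1% × ($1566.00 − $1300.00) = $91.00 + 9.1% × $266.00 = $115.21
Canton Income Tax (Class 2): taxable = $1926.00 − 4×$90.00 = $1566.00
  $46.00 + 14.6% × ($1566.00 − $1000.00) = $46.00 + 14.6% × $566.00 = $128.64
Difference: |$115.21 − $128.64| = $13.43 (higher under Class 2)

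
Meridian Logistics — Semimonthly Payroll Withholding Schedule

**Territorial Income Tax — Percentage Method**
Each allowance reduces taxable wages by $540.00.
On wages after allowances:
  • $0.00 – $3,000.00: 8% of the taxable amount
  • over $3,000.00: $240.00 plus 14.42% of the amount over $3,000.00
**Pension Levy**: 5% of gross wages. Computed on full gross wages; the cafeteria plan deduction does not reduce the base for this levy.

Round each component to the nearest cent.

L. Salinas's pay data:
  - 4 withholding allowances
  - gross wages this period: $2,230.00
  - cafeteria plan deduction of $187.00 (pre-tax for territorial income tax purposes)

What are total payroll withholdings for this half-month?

Territorial Income Tax: taxable = $2,230.00 − $187.00 − 4×$540.00 = $-117.00
  Taxable ≤ 0 → $0.00
Pension Levy: 5% × $2,230.00 = $111.50
Total: $0.00 + $111.50 = $111.50

$111.50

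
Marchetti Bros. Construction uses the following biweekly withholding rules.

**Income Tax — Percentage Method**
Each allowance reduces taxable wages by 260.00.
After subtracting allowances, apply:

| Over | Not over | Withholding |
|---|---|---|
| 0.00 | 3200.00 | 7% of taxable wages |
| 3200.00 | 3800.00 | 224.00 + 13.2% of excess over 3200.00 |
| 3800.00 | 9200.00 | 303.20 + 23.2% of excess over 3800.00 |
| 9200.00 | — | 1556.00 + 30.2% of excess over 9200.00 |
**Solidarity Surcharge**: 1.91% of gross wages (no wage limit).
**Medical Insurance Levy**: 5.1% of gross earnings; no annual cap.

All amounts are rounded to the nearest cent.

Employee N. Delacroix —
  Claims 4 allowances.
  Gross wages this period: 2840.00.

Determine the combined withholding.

325.08

Income Tax: taxable = 2840.00 − 4×260.00 = 1800.00
  7% × 1800.00 = 126.00
Solidarity Surcharge: 1.91% × 2840.00 = 54.24
Medical Insurance Levy: 5.1% × 2840.00 = 144.84
Total: 126.00 + 54.24 + 144.84 = 325.08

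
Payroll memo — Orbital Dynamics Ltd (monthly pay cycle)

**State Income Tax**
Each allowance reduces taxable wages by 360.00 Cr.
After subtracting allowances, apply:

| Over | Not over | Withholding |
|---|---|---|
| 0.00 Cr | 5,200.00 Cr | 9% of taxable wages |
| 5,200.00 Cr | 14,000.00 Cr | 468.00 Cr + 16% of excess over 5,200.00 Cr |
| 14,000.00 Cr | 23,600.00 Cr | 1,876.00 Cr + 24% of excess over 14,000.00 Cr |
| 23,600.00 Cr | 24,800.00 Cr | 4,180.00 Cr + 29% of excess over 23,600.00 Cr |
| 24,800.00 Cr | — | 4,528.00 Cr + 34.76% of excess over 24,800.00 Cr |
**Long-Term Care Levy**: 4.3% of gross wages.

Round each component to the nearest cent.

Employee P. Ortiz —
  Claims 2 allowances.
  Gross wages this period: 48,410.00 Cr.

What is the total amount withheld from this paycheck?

State Income Tax: taxable = 48,410.00 Cr − 2×360.00 Cr = 47,690.00 Cr
  4,528.00 Cr + 34.76% × (47,690.00 Cr − 24,800.00 Cr) = 4,528.00 Cr + 34.76% × 22,890.00 Cr = 12,484.56 Cr
Long-Term Care Levy: 4.3% × 48,410.00 Cr = 2,081.63 Cr
Total: 12,484.56 Cr + 2,081.63 Cr = 14,566.19 Cr

14,566.19 Cr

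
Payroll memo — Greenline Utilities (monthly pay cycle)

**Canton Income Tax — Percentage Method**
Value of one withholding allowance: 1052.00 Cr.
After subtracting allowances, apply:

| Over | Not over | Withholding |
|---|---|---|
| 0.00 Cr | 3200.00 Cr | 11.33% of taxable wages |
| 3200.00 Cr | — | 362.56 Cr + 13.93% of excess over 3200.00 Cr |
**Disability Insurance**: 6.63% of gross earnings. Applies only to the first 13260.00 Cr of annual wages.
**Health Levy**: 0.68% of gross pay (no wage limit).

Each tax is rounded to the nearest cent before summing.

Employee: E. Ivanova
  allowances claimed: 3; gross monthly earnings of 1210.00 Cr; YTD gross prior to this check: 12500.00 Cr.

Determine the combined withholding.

58.62 Cr

Canton Income Tax: taxable = 1210.00 Cr − 3×1052.00 Cr = -1946.00 Cr
  Taxable ≤ 0 → 0.00 Cr
Disability Insurance: cap 13260.00 Cr − YTD 12500.00 Cr = 760.00 Cr subject; 6.63% × 760.00 Cr = 50.39 Cr
Health Levy: 0.68% × 1210.00 Cr = 8.23 Cr
Total: 0.00 Cr + 50.39 Cr + 8.23 Cr = 58.62 Cr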